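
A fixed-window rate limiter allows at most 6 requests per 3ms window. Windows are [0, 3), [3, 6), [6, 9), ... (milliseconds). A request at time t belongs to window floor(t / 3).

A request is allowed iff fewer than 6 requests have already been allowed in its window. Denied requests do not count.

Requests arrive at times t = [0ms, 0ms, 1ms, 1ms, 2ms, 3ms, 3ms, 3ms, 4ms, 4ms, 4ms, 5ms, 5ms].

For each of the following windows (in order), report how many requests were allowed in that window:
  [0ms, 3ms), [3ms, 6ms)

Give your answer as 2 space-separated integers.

Answer: 5 6

Derivation:
Processing requests:
  req#1 t=0ms (window 0): ALLOW
  req#2 t=0ms (window 0): ALLOW
  req#3 t=1ms (window 0): ALLOW
  req#4 t=1ms (window 0): ALLOW
  req#5 t=2ms (window 0): ALLOW
  req#6 t=3ms (window 1): ALLOW
  req#7 t=3ms (window 1): ALLOW
  req#8 t=3ms (window 1): ALLOW
  req#9 t=4ms (window 1): ALLOW
  req#10 t=4ms (window 1): ALLOW
  req#11 t=4ms (window 1): ALLOW
  req#12 t=5ms (window 1): DENY
  req#13 t=5ms (window 1): DENY

Allowed counts by window: 5 6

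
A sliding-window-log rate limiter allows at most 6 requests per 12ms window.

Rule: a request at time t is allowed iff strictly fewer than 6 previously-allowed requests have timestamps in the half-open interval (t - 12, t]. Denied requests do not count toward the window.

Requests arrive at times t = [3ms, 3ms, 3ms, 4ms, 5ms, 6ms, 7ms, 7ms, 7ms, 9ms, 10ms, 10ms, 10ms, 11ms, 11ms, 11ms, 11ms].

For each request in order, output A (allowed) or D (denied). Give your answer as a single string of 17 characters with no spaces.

Answer: AAAAAADDDDDDDDDDD

Derivation:
Tracking allowed requests in the window:
  req#1 t=3ms: ALLOW
  req#2 t=3ms: ALLOW
  req#3 t=3ms: ALLOW
  req#4 t=4ms: ALLOW
  req#5 t=5ms: ALLOW
  req#6 t=6ms: ALLOW
  req#7 t=7ms: DENY
  req#8 t=7ms: DENY
  req#9 t=7ms: DENY
  req#10 t=9ms: DENY
  req#11 t=10ms: DENY
  req#12 t=10ms: DENY
  req#13 t=10ms: DENY
  req#14 t=11ms: DENY
  req#15 t=11ms: DENY
  req#16 t=11ms: DENY
  req#17 t=11ms: DENY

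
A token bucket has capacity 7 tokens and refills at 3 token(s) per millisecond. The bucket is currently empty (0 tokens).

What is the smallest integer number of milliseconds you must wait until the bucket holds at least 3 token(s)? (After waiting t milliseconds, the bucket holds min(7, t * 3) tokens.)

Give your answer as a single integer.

Answer: 1

Derivation:
Need t * 3 >= 3, so t >= 3/3.
Smallest integer t = ceil(3/3) = 1.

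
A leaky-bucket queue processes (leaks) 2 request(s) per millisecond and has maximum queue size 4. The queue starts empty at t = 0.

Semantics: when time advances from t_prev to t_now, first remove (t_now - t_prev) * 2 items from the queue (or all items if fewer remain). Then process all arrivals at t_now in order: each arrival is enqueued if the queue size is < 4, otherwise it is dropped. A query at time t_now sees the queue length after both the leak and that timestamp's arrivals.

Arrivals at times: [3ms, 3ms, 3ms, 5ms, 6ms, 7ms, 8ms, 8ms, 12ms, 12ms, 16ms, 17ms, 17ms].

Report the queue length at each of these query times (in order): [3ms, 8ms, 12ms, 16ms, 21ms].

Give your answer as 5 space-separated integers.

Queue lengths at query times:
  query t=3ms: backlog = 3
  query t=8ms: backlog = 2
  query t=12ms: backlog = 2
  query t=16ms: backlog = 1
  query t=21ms: backlog = 0

Answer: 3 2 2 1 0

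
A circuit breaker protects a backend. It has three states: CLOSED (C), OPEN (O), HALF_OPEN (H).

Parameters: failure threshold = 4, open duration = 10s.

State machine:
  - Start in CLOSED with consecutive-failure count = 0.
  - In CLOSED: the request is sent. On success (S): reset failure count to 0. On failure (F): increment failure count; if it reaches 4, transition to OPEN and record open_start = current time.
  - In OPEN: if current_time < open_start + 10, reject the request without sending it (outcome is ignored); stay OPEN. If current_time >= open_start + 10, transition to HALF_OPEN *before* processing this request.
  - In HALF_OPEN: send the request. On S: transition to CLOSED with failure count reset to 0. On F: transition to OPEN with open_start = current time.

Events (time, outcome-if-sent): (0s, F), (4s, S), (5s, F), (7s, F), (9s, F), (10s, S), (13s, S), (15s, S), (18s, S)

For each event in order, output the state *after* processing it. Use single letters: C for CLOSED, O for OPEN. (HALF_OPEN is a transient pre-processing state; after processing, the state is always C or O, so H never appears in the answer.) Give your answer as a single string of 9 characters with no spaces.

Answer: CCCCCCCCC

Derivation:
State after each event:
  event#1 t=0s outcome=F: state=CLOSED
  event#2 t=4s outcome=S: state=CLOSED
  event#3 t=5s outcome=F: state=CLOSED
  event#4 t=7s outcome=F: state=CLOSED
  event#5 t=9s outcome=F: state=CLOSED
  event#6 t=10s outcome=S: state=CLOSED
  event#7 t=13s outcome=S: state=CLOSED
  event#8 t=15s outcome=S: state=CLOSED
  event#9 t=18s outcome=S: state=CLOSED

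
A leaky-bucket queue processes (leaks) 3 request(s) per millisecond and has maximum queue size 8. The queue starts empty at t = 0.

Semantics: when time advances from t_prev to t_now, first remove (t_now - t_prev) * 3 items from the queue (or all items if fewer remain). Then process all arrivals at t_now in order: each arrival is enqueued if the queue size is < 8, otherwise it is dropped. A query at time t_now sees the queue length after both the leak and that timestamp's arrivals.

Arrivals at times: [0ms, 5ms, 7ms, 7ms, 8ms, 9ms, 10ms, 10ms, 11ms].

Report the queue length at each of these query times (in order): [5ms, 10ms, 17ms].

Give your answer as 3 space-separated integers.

Answer: 1 2 0

Derivation:
Queue lengths at query times:
  query t=5ms: backlog = 1
  query t=10ms: backlog = 2
  query t=17ms: backlog = 0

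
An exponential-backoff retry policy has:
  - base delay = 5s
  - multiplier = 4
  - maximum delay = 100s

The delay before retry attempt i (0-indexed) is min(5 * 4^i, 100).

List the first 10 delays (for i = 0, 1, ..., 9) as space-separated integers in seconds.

Answer: 5 20 80 100 100 100 100 100 100 100

Derivation:
Computing each delay:
  i=0: min(5*4^0, 100) = 5
  i=1: min(5*4^1, 100) = 20
  i=2: min(5*4^2, 100) = 80
  i=3: min(5*4^3, 100) = 100
  i=4: min(5*4^4, 100) = 100
  i=5: min(5*4^5, 100) = 100
  i=6: min(5*4^6, 100) = 100
  i=7: min(5*4^7, 100) = 100
  i=8: min(5*4^8, 100) = 100
  i=9: min(5*4^9, 100) = 100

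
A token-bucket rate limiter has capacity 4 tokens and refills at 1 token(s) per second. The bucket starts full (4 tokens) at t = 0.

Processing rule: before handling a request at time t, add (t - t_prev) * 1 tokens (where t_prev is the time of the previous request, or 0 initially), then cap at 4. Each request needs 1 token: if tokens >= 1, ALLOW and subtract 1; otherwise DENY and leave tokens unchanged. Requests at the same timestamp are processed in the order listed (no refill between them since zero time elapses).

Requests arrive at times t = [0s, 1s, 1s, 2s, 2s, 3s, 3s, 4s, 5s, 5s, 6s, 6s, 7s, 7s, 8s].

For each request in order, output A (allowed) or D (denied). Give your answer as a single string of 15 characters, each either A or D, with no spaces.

Simulating step by step:
  req#1 t=0s: ALLOW
  req#2 t=1s: ALLOW
  req#3 t=1s: ALLOW
  req#4 t=2s: ALLOW
  req#5 t=2s: ALLOW
  req#6 t=3s: ALLOW
  req#7 t=3s: ALLOW
  req#8 t=4s: ALLOW
  req#9 t=5s: ALLOW
  req#10 t=5s: DENY
  req#11 t=6s: ALLOW
  req#12 t=6s: DENY
  req#13 t=7s: ALLOW
  req#14 t=7s: DENY
  req#15 t=8s: ALLOW

Answer: AAAAAAAAADADADA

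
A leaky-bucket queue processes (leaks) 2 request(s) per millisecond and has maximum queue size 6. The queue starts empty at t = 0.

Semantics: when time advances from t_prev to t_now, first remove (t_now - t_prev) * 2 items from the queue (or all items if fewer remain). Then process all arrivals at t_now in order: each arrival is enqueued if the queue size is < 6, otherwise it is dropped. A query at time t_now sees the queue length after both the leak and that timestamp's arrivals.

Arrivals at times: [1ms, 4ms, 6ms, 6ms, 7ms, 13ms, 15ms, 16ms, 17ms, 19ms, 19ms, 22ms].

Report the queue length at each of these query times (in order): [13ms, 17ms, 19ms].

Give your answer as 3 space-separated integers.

Answer: 1 1 2

Derivation:
Queue lengths at query times:
  query t=13ms: backlog = 1
  query t=17ms: backlog = 1
  query t=19ms: backlog = 2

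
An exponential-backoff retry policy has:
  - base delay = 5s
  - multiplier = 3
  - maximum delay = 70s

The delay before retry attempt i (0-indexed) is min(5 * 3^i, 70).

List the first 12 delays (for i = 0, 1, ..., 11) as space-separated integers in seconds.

Computing each delay:
  i=0: min(5*3^0, 70) = 5
  i=1: min(5*3^1, 70) = 15
  i=2: min(5*3^2, 70) = 45
  i=3: min(5*3^3, 70) = 70
  i=4: min(5*3^4, 70) = 70
  i=5: min(5*3^5, 70) = 70
  i=6: min(5*3^6, 70) = 70
  i=7: min(5*3^7, 70) = 70
  i=8: min(5*3^8, 70) = 70
  i=9: min(5*3^9, 70) = 70
  i=10: min(5*3^10, 70) = 70
  i=11: min(5*3^11, 70) = 70

Answer: 5 15 45 70 70 70 70 70 70 70 70 70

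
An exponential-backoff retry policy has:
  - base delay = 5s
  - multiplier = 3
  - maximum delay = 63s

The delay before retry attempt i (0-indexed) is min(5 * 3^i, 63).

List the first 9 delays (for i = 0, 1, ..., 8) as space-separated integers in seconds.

Answer: 5 15 45 63 63 63 63 63 63

Derivation:
Computing each delay:
  i=0: min(5*3^0, 63) = 5
  i=1: min(5*3^1, 63) = 15
  i=2: min(5*3^2, 63) = 45
  i=3: min(5*3^3, 63) = 63
  i=4: min(5*3^4, 63) = 63
  i=5: min(5*3^5, 63) = 63
  i=6: min(5*3^6, 63) = 63
  i=7: min(5*3^7, 63) = 63
  i=8: min(5*3^8, 63) = 63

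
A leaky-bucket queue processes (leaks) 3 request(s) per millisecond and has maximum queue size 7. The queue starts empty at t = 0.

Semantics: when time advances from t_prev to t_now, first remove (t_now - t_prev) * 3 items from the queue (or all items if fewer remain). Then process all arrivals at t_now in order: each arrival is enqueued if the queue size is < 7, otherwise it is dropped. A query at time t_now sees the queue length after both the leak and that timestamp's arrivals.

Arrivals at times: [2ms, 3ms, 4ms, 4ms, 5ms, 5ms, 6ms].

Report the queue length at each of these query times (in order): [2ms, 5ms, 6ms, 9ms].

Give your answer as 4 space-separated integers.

Queue lengths at query times:
  query t=2ms: backlog = 1
  query t=5ms: backlog = 2
  query t=6ms: backlog = 1
  query t=9ms: backlog = 0

Answer: 1 2 1 0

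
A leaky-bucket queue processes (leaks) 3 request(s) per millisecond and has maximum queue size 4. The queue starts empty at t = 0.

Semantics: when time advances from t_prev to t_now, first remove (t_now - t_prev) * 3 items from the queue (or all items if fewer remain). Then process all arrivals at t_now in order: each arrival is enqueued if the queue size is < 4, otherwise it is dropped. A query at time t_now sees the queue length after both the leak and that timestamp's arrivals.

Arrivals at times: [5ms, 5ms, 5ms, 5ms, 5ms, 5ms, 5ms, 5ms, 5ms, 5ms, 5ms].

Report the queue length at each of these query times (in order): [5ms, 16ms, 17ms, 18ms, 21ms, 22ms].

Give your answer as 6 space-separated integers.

Answer: 4 0 0 0 0 0

Derivation:
Queue lengths at query times:
  query t=5ms: backlog = 4
  query t=16ms: backlog = 0
  query t=17ms: backlog = 0
  query t=18ms: backlog = 0
  query t=21ms: backlog = 0
  query t=22ms: backlog = 0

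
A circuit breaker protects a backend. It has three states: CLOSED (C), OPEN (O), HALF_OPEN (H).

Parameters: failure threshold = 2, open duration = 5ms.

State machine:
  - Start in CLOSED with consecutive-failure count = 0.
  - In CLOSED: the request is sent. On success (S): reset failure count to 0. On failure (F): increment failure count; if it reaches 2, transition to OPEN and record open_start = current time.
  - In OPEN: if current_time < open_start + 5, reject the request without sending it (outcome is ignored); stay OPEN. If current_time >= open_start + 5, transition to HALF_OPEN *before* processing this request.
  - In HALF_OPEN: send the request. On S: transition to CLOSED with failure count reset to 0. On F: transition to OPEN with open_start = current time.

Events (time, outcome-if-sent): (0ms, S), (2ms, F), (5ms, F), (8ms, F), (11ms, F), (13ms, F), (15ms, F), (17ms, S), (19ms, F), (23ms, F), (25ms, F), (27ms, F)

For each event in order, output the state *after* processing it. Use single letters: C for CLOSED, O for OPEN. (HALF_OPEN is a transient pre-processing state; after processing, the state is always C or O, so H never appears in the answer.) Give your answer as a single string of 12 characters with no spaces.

State after each event:
  event#1 t=0ms outcome=S: state=CLOSED
  event#2 t=2ms outcome=F: state=CLOSED
  event#3 t=5ms outcome=F: state=OPEN
  event#4 t=8ms outcome=F: state=OPEN
  event#5 t=11ms outcome=F: state=OPEN
  event#6 t=13ms outcome=F: state=OPEN
  event#7 t=15ms outcome=F: state=OPEN
  event#8 t=17ms outcome=S: state=CLOSED
  event#9 t=19ms outcome=F: state=CLOSED
  event#10 t=23ms outcome=F: state=OPEN
  event#11 t=25ms outcome=F: state=OPEN
  event#12 t=27ms outcome=F: state=OPEN

Answer: CCOOOOOCCOOO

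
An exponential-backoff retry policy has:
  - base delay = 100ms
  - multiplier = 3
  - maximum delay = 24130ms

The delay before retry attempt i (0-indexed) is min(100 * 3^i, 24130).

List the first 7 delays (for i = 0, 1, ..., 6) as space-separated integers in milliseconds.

Answer: 100 300 900 2700 8100 24130 24130

Derivation:
Computing each delay:
  i=0: min(100*3^0, 24130) = 100
  i=1: min(100*3^1, 24130) = 300
  i=2: min(100*3^2, 24130) = 900
  i=3: min(100*3^3, 24130) = 2700
  i=4: min(100*3^4, 24130) = 8100
  i=5: min(100*3^5, 24130) = 24130
  i=6: min(100*3^6, 24130) = 24130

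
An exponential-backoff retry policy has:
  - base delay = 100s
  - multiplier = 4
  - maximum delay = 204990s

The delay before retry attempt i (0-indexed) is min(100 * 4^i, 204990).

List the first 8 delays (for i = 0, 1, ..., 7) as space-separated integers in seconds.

Computing each delay:
  i=0: min(100*4^0, 204990) = 100
  i=1: min(100*4^1, 204990) = 400
  i=2: min(100*4^2, 204990) = 1600
  i=3: min(100*4^3, 204990) = 6400
  i=4: min(100*4^4, 204990) = 25600
  i=5: min(100*4^5, 204990) = 102400
  i=6: min(100*4^6, 204990) = 204990
  i=7: min(100*4^7, 204990) = 204990

Answer: 100 400 1600 6400 25600 102400 204990 204990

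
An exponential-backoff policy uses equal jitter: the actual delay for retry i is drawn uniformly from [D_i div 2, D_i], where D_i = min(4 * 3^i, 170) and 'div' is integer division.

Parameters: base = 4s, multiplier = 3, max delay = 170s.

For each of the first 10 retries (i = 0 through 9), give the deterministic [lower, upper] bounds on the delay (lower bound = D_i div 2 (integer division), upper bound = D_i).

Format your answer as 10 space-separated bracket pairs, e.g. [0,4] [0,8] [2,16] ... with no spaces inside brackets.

Answer: [2,4] [6,12] [18,36] [54,108] [85,170] [85,170] [85,170] [85,170] [85,170] [85,170]

Derivation:
Computing bounds per retry:
  i=0: D_i=min(4*3^0,170)=4, bounds=[2,4]
  i=1: D_i=min(4*3^1,170)=12, bounds=[6,12]
  i=2: D_i=min(4*3^2,170)=36, bounds=[18,36]
  i=3: D_i=min(4*3^3,170)=108, bounds=[54,108]
  i=4: D_i=min(4*3^4,170)=170, bounds=[85,170]
  i=5: D_i=min(4*3^5,170)=170, bounds=[85,170]
  i=6: D_i=min(4*3^6,170)=170, bounds=[85,170]
  i=7: D_i=min(4*3^7,170)=170, bounds=[85,170]
  i=8: D_i=min(4*3^8,170)=170, bounds=[85,170]
  i=9: D_i=min(4*3^9,170)=170, bounds=[85,170]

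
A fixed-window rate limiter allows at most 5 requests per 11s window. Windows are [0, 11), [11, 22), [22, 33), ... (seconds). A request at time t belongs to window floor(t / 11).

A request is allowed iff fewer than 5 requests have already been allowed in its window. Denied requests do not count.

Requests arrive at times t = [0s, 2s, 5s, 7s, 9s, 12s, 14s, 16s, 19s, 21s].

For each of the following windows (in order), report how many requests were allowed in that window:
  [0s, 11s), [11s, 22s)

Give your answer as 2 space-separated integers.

Processing requests:
  req#1 t=0s (window 0): ALLOW
  req#2 t=2s (window 0): ALLOW
  req#3 t=5s (window 0): ALLOW
  req#4 t=7s (window 0): ALLOW
  req#5 t=9s (window 0): ALLOW
  req#6 t=12s (window 1): ALLOW
  req#7 t=14s (window 1): ALLOW
  req#8 t=16s (window 1): ALLOW
  req#9 t=19s (window 1): ALLOW
  req#10 t=21s (window 1): ALLOW

Allowed counts by window: 5 5

Answer: 5 5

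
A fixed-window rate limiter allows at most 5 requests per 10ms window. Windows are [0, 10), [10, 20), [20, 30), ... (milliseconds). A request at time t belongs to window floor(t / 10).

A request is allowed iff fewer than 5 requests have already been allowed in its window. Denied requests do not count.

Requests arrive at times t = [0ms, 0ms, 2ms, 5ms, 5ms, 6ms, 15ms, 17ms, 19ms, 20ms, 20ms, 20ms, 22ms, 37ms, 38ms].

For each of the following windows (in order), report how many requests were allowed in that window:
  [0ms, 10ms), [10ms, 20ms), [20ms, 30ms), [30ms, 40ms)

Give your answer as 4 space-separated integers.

Answer: 5 3 4 2

Derivation:
Processing requests:
  req#1 t=0ms (window 0): ALLOW
  req#2 t=0ms (window 0): ALLOW
  req#3 t=2ms (window 0): ALLOW
  req#4 t=5ms (window 0): ALLOW
  req#5 t=5ms (window 0): ALLOW
  req#6 t=6ms (window 0): DENY
  req#7 t=15ms (window 1): ALLOW
  req#8 t=17ms (window 1): ALLOW
  req#9 t=19ms (window 1): ALLOW
  req#10 t=20ms (window 2): ALLOW
  req#11 t=20ms (window 2): ALLOW
  req#12 t=20ms (window 2): ALLOW
  req#13 t=22ms (window 2): ALLOW
  req#14 t=37ms (window 3): ALLOW
  req#15 t=38ms (window 3): ALLOW

Allowed counts by window: 5 3 4 2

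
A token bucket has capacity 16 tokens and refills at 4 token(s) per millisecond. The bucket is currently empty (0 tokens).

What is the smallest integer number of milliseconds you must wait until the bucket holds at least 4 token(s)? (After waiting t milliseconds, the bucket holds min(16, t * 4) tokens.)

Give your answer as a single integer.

Need t * 4 >= 4, so t >= 4/4.
Smallest integer t = ceil(4/4) = 1.

Answer: 1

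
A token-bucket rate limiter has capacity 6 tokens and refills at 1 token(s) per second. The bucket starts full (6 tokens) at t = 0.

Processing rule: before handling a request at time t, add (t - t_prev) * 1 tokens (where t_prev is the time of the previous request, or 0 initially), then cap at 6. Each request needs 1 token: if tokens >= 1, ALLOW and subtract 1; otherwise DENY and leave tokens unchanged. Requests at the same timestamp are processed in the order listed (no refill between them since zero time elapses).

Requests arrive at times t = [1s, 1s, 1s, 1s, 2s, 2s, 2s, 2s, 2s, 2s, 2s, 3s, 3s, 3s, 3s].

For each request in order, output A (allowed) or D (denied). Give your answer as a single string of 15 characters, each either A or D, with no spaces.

Simulating step by step:
  req#1 t=1s: ALLOW
  req#2 t=1s: ALLOW
  req#3 t=1s: ALLOW
  req#4 t=1s: ALLOW
  req#5 t=2s: ALLOW
  req#6 t=2s: ALLOW
  req#7 t=2s: ALLOW
  req#8 t=2s: DENY
  req#9 t=2s: DENY
  req#10 t=2s: DENY
  req#11 t=2s: DENY
  req#12 t=3s: ALLOW
  req#13 t=3s: DENY
  req#14 t=3s: DENY
  req#15 t=3s: DENY

Answer: AAAAAAADDDDADDD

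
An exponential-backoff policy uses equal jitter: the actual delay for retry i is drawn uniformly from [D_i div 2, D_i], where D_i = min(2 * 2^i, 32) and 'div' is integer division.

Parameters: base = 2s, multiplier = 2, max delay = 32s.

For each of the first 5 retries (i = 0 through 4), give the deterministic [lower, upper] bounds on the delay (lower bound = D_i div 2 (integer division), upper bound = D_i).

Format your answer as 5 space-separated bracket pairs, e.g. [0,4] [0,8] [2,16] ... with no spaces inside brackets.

Computing bounds per retry:
  i=0: D_i=min(2*2^0,32)=2, bounds=[1,2]
  i=1: D_i=min(2*2^1,32)=4, bounds=[2,4]
  i=2: D_i=min(2*2^2,32)=8, bounds=[4,8]
  i=3: D_i=min(2*2^3,32)=16, bounds=[8,16]
  i=4: D_i=min(2*2^4,32)=32, bounds=[16,32]

Answer: [1,2] [2,4] [4,8] [8,16] [16,32]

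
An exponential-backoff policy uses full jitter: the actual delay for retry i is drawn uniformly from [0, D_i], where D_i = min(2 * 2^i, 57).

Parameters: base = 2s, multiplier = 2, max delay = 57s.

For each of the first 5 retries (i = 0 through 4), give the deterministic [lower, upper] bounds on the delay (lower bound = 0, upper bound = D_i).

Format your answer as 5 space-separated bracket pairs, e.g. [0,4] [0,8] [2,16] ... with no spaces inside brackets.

Answer: [0,2] [0,4] [0,8] [0,16] [0,32]

Derivation:
Computing bounds per retry:
  i=0: D_i=min(2*2^0,57)=2, bounds=[0,2]
  i=1: D_i=min(2*2^1,57)=4, bounds=[0,4]
  i=2: D_i=min(2*2^2,57)=8, bounds=[0,8]
  i=3: D_i=min(2*2^3,57)=16, bounds=[0,16]
  i=4: D_i=min(2*2^4,57)=32, bounds=[0,32]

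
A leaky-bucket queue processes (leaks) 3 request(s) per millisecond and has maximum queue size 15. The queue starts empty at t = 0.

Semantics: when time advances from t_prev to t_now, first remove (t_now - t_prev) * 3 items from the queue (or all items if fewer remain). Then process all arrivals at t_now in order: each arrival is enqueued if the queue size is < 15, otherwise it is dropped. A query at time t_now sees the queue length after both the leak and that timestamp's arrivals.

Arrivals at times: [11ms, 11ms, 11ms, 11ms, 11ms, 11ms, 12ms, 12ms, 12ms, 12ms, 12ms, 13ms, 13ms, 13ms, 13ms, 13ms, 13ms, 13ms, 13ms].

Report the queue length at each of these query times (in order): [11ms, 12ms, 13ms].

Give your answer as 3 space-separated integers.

Queue lengths at query times:
  query t=11ms: backlog = 6
  query t=12ms: backlog = 8
  query t=13ms: backlog = 13

Answer: 6 8 13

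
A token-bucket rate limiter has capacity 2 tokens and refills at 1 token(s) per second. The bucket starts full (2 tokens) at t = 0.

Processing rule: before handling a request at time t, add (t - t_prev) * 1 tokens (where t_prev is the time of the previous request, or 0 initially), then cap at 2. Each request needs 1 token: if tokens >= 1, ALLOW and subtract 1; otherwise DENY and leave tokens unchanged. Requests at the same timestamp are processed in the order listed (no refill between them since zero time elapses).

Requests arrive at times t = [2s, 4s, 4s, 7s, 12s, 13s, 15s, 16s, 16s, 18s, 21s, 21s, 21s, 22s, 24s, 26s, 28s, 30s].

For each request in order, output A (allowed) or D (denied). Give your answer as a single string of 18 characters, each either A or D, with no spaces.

Answer: AAAAAAAAAAAADAAAAA

Derivation:
Simulating step by step:
  req#1 t=2s: ALLOW
  req#2 t=4s: ALLOW
  req#3 t=4s: ALLOW
  req#4 t=7s: ALLOW
  req#5 t=12s: ALLOW
  req#6 t=13s: ALLOW
  req#7 t=15s: ALLOW
  req#8 t=16s: ALLOW
  req#9 t=16s: ALLOW
  req#10 t=18s: ALLOW
  req#11 t=21s: ALLOW
  req#12 t=21s: ALLOW
  req#13 t=21s: DENY
  req#14 t=22s: ALLOW
  req#15 t=24s: ALLOW
  req#16 t=26s: ALLOW
  req#17 t=28s: ALLOW
  req#18 t=30s: ALLOW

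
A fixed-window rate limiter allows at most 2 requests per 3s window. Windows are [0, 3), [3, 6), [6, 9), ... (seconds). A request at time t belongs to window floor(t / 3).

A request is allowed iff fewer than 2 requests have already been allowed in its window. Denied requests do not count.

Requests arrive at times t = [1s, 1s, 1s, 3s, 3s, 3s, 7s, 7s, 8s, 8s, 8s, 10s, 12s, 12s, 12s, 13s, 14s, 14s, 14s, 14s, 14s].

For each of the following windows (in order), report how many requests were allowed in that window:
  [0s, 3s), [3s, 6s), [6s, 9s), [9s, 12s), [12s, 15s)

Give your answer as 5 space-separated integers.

Processing requests:
  req#1 t=1s (window 0): ALLOW
  req#2 t=1s (window 0): ALLOW
  req#3 t=1s (window 0): DENY
  req#4 t=3s (window 1): ALLOW
  req#5 t=3s (window 1): ALLOW
  req#6 t=3s (window 1): DENY
  req#7 t=7s (window 2): ALLOW
  req#8 t=7s (window 2): ALLOW
  req#9 t=8s (window 2): DENY
  req#10 t=8s (window 2): DENY
  req#11 t=8s (window 2): DENY
  req#12 t=10s (window 3): ALLOW
  req#13 t=12s (window 4): ALLOW
  req#14 t=12s (window 4): ALLOW
  req#15 t=12s (window 4): DENY
  req#16 t=13s (window 4): DENY
  req#17 t=14s (window 4): DENY
  req#18 t=14s (window 4): DENY
  req#19 t=14s (window 4): DENY
  req#20 t=14s (window 4): DENY
  req#21 t=14s (window 4): DENY

Allowed counts by window: 2 2 2 1 2

Answer: 2 2 2 1 2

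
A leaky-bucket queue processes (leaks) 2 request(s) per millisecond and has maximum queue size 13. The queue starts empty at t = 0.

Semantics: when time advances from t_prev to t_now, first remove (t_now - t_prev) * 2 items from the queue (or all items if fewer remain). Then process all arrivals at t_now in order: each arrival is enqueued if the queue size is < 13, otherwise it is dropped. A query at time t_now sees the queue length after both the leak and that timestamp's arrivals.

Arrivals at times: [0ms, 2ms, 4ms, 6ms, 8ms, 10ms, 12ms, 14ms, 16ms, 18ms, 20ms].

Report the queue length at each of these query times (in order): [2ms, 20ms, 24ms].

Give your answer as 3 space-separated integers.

Queue lengths at query times:
  query t=2ms: backlog = 1
  query t=20ms: backlog = 1
  query t=24ms: backlog = 0

Answer: 1 1 0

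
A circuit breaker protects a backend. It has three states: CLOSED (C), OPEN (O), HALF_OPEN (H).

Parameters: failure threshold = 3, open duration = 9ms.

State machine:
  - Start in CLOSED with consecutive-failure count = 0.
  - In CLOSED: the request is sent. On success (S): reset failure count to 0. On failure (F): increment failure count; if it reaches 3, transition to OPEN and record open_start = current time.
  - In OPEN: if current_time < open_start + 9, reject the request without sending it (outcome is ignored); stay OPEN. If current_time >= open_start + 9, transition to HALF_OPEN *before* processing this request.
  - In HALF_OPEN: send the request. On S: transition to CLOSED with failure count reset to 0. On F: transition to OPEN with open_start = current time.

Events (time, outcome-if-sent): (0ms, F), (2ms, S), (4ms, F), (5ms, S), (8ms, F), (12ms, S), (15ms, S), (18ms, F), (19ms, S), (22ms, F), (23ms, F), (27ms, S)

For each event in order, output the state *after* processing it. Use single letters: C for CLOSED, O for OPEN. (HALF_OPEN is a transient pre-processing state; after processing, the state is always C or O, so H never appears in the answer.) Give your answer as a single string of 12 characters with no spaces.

State after each event:
  event#1 t=0ms outcome=F: state=CLOSED
  event#2 t=2ms outcome=S: state=CLOSED
  event#3 t=4ms outcome=F: state=CLOSED
  event#4 t=5ms outcome=S: state=CLOSED
  event#5 t=8ms outcome=F: state=CLOSED
  event#6 t=12ms outcome=S: state=CLOSED
  event#7 t=15ms outcome=S: state=CLOSED
  event#8 t=18ms outcome=F: state=CLOSED
  event#9 t=19ms outcome=S: state=CLOSED
  event#10 t=22ms outcome=F: state=CLOSED
  event#11 t=23ms outcome=F: state=CLOSED
  event#12 t=27ms outcome=S: state=CLOSED

Answer: CCCCCCCCCCCC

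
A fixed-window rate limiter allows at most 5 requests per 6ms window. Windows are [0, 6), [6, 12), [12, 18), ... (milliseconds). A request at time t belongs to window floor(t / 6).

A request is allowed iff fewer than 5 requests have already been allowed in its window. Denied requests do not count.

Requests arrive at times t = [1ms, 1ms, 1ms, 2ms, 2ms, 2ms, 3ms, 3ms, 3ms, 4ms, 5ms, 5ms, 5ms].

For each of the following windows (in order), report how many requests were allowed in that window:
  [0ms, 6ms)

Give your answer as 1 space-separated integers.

Processing requests:
  req#1 t=1ms (window 0): ALLOW
  req#2 t=1ms (window 0): ALLOW
  req#3 t=1ms (window 0): ALLOW
  req#4 t=2ms (window 0): ALLOW
  req#5 t=2ms (window 0): ALLOW
  req#6 t=2ms (window 0): DENY
  req#7 t=3ms (window 0): DENY
  req#8 t=3ms (window 0): DENY
  req#9 t=3ms (window 0): DENY
  req#10 t=4ms (window 0): DENY
  req#11 t=5ms (window 0): DENY
  req#12 t=5ms (window 0): DENY
  req#13 t=5ms (window 0): DENY

Allowed counts by window: 5

Answer: 5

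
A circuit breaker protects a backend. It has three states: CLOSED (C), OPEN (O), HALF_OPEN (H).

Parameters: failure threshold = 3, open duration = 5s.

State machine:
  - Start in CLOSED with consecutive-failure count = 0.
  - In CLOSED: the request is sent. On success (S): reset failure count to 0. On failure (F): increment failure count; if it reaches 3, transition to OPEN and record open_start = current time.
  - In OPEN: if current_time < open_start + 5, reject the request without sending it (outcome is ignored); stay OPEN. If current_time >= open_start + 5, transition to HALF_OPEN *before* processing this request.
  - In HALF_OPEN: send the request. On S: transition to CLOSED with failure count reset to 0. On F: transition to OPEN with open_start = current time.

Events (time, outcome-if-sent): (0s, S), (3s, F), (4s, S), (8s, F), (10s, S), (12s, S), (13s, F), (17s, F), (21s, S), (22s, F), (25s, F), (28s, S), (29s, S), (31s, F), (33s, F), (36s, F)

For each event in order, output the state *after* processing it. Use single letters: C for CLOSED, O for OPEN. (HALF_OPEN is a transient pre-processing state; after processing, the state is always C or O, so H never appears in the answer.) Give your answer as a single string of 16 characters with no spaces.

Answer: CCCCCCCCCCCCCCCO

Derivation:
State after each event:
  event#1 t=0s outcome=S: state=CLOSED
  event#2 t=3s outcome=F: state=CLOSED
  event#3 t=4s outcome=S: state=CLOSED
  event#4 t=8s outcome=F: state=CLOSED
  event#5 t=10s outcome=S: state=CLOSED
  event#6 t=12s outcome=S: state=CLOSED
  event#7 t=13s outcome=F: state=CLOSED
  event#8 t=17s outcome=F: state=CLOSED
  event#9 t=21s outcome=S: state=CLOSED
  event#10 t=22s outcome=F: state=CLOSED
  event#11 t=25s outcome=F: state=CLOSED
  event#12 t=28s outcome=S: state=CLOSED
  event#13 t=29s outcome=S: state=CLOSED
  event#14 t=31s outcome=F: state=CLOSED
  event#15 t=33s outcome=F: state=CLOSED
  event#16 t=36s outcome=F: state=OPEN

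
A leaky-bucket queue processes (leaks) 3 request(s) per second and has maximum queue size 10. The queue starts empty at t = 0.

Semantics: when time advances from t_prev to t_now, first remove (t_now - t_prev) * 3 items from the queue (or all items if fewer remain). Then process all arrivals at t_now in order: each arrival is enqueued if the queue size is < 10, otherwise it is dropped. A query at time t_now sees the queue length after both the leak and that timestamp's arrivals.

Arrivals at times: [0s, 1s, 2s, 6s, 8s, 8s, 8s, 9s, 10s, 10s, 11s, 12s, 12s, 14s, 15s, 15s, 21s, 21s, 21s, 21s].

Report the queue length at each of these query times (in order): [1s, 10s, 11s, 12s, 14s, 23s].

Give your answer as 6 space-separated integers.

Answer: 1 2 1 2 1 0

Derivation:
Queue lengths at query times:
  query t=1s: backlog = 1
  query t=10s: backlog = 2
  query t=11s: backlog = 1
  query t=12s: backlog = 2
  query t=14s: backlog = 1
  query t=23s: backlog = 0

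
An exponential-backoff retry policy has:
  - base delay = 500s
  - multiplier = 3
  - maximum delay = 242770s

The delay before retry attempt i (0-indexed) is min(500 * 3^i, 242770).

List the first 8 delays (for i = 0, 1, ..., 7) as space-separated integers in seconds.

Answer: 500 1500 4500 13500 40500 121500 242770 242770

Derivation:
Computing each delay:
  i=0: min(500*3^0, 242770) = 500
  i=1: min(500*3^1, 242770) = 1500
  i=2: min(500*3^2, 242770) = 4500
  i=3: min(500*3^3, 242770) = 13500
  i=4: min(500*3^4, 242770) = 40500
  i=5: min(500*3^5, 242770) = 121500
  i=6: min(500*3^6, 242770) = 242770
  i=7: min(500*3^7, 242770) = 242770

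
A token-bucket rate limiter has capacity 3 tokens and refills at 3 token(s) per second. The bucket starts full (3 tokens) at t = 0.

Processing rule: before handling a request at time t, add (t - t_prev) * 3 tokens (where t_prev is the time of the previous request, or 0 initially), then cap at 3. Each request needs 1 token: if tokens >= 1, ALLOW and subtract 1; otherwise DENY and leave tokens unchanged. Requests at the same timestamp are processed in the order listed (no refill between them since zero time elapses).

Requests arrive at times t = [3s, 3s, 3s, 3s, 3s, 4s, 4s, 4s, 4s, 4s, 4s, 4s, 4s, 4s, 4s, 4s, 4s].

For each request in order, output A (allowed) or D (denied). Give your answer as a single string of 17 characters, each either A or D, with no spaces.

Simulating step by step:
  req#1 t=3s: ALLOW
  req#2 t=3s: ALLOW
  req#3 t=3s: ALLOW
  req#4 t=3s: DENY
  req#5 t=3s: DENY
  req#6 t=4s: ALLOW
  req#7 t=4s: ALLOW
  req#8 t=4s: ALLOW
  req#9 t=4s: DENY
  req#10 t=4s: DENY
  req#11 t=4s: DENY
  req#12 t=4s: DENY
  req#13 t=4s: DENY
  req#14 t=4s: DENY
  req#15 t=4s: DENY
  req#16 t=4s: DENY
  req#17 t=4s: DENY

Answer: AAADDAAADDDDDDDDD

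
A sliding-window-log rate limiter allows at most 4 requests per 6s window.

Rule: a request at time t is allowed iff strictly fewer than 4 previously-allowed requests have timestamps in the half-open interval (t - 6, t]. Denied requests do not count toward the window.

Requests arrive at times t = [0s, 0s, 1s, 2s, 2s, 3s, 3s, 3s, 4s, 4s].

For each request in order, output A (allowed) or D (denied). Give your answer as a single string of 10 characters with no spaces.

Answer: AAAADDDDDD

Derivation:
Tracking allowed requests in the window:
  req#1 t=0s: ALLOW
  req#2 t=0s: ALLOW
  req#3 t=1s: ALLOW
  req#4 t=2s: ALLOW
  req#5 t=2s: DENY
  req#6 t=3s: DENY
  req#7 t=3s: DENY
  req#8 t=3s: DENY
  req#9 t=4s: DENY
  req#10 t=4s: DENY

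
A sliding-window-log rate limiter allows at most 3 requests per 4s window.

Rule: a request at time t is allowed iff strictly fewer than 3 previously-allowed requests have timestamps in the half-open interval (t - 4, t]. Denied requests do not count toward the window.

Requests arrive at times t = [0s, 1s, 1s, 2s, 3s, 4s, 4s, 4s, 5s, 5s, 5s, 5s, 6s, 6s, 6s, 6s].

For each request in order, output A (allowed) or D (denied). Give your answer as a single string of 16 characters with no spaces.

Tracking allowed requests in the window:
  req#1 t=0s: ALLOW
  req#2 t=1s: ALLOW
  req#3 t=1s: ALLOW
  req#4 t=2s: DENY
  req#5 t=3s: DENY
  req#6 t=4s: ALLOW
  req#7 t=4s: DENY
  req#8 t=4s: DENY
  req#9 t=5s: ALLOW
  req#10 t=5s: ALLOW
  req#11 t=5s: DENY
  req#12 t=5s: DENY
  req#13 t=6s: DENY
  req#14 t=6s: DENY
  req#15 t=6s: DENY
  req#16 t=6s: DENY

Answer: AAADDADDAADDDDDD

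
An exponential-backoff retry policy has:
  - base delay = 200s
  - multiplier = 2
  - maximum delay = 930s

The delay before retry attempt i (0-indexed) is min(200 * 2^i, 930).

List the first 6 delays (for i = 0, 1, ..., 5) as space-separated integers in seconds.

Answer: 200 400 800 930 930 930

Derivation:
Computing each delay:
  i=0: min(200*2^0, 930) = 200
  i=1: min(200*2^1, 930) = 400
  i=2: min(200*2^2, 930) = 800
  i=3: min(200*2^3, 930) = 930
  i=4: min(200*2^4, 930) = 930
  i=5: min(200*2^5, 930) = 930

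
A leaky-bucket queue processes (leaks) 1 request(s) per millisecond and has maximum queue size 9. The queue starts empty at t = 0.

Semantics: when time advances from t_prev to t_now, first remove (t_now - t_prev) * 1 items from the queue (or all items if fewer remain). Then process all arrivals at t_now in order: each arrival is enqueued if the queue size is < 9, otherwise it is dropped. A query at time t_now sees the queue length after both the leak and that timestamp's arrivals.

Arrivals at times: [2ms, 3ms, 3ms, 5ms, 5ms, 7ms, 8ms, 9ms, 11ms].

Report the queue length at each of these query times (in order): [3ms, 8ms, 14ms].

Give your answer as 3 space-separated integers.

Answer: 2 1 0

Derivation:
Queue lengths at query times:
  query t=3ms: backlog = 2
  query t=8ms: backlog = 1
  query t=14ms: backlog = 0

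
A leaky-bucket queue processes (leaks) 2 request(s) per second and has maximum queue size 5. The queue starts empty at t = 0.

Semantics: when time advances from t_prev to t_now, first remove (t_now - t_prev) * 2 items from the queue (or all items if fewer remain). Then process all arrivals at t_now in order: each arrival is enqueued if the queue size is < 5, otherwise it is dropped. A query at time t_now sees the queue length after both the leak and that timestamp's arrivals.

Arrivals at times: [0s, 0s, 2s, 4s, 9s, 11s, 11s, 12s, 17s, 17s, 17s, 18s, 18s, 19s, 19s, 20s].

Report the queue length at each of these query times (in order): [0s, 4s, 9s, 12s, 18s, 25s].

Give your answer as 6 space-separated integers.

Queue lengths at query times:
  query t=0s: backlog = 2
  query t=4s: backlog = 1
  query t=9s: backlog = 1
  query t=12s: backlog = 1
  query t=18s: backlog = 3
  query t=25s: backlog = 0

Answer: 2 1 1 1 3 0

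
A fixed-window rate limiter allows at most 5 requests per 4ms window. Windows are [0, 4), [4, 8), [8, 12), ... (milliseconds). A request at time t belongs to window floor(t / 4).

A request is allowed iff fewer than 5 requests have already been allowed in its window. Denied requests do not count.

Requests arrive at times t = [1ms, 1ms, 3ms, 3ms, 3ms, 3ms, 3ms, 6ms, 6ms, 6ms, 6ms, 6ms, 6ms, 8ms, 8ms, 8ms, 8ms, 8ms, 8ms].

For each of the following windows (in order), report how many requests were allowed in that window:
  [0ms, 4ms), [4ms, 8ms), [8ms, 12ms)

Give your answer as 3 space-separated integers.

Answer: 5 5 5

Derivation:
Processing requests:
  req#1 t=1ms (window 0): ALLOW
  req#2 t=1ms (window 0): ALLOW
  req#3 t=3ms (window 0): ALLOW
  req#4 t=3ms (window 0): ALLOW
  req#5 t=3ms (window 0): ALLOW
  req#6 t=3ms (window 0): DENY
  req#7 t=3ms (window 0): DENY
  req#8 t=6ms (window 1): ALLOW
  req#9 t=6ms (window 1): ALLOW
  req#10 t=6ms (window 1): ALLOW
  req#11 t=6ms (window 1): ALLOW
  req#12 t=6ms (window 1): ALLOW
  req#13 t=6ms (window 1): DENY
  req#14 t=8ms (window 2): ALLOW
  req#15 t=8ms (window 2): ALLOW
  req#16 t=8ms (window 2): ALLOW
  req#17 t=8ms (window 2): ALLOW
  req#18 t=8ms (window 2): ALLOW
  req#19 t=8ms (window 2): DENY

Allowed counts by window: 5 5 5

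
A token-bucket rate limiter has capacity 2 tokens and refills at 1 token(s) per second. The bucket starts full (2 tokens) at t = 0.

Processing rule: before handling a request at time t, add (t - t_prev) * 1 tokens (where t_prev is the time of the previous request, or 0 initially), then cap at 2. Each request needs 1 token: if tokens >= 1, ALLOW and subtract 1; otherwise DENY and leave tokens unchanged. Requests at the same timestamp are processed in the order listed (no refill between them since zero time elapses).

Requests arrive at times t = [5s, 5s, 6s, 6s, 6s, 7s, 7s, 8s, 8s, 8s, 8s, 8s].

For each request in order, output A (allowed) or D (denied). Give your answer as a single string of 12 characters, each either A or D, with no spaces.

Simulating step by step:
  req#1 t=5s: ALLOW
  req#2 t=5s: ALLOW
  req#3 t=6s: ALLOW
  req#4 t=6s: DENY
  req#5 t=6s: DENY
  req#6 t=7s: ALLOW
  req#7 t=7s: DENY
  req#8 t=8s: ALLOW
  req#9 t=8s: DENY
  req#10 t=8s: DENY
  req#11 t=8s: DENY
  req#12 t=8s: DENY

Answer: AAADDADADDDD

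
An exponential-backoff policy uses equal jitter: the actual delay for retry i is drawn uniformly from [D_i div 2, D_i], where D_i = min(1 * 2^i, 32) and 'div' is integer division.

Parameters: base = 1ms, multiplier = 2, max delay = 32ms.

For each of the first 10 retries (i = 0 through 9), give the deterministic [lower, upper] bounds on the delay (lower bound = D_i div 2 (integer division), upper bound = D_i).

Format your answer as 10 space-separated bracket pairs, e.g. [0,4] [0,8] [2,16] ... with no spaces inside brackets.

Answer: [0,1] [1,2] [2,4] [4,8] [8,16] [16,32] [16,32] [16,32] [16,32] [16,32]

Derivation:
Computing bounds per retry:
  i=0: D_i=min(1*2^0,32)=1, bounds=[0,1]
  i=1: D_i=min(1*2^1,32)=2, bounds=[1,2]
  i=2: D_i=min(1*2^2,32)=4, bounds=[2,4]
  i=3: D_i=min(1*2^3,32)=8, bounds=[4,8]
  i=4: D_i=min(1*2^4,32)=16, bounds=[8,16]
  i=5: D_i=min(1*2^5,32)=32, bounds=[16,32]
  i=6: D_i=min(1*2^6,32)=32, bounds=[16,32]
  i=7: D_i=min(1*2^7,32)=32, bounds=[16,32]
  i=8: D_i=min(1*2^8,32)=32, bounds=[16,32]
  i=9: D_i=min(1*2^9,32)=32, bounds=[16,32]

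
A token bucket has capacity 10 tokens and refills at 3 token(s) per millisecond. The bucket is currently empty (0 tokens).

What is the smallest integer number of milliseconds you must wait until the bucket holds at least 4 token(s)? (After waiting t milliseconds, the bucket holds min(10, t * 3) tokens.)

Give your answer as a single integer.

Answer: 2

Derivation:
Need t * 3 >= 4, so t >= 4/3.
Smallest integer t = ceil(4/3) = 2.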